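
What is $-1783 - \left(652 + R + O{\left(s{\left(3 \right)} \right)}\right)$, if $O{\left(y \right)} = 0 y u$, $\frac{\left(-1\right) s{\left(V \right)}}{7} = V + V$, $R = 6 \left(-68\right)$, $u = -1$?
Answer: $-2027$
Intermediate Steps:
$R = -408$
$s{\left(V \right)} = - 14 V$ ($s{\left(V \right)} = - 7 \left(V + V\right) = - 7 \cdot 2 V = - 14 V$)
$O{\left(y \right)} = 0$ ($O{\left(y \right)} = 0 y \left(-1\right) = 0 \left(-1\right) = 0$)
$-1783 - \left(652 + R + O{\left(s{\left(3 \right)} \right)}\right) = -1783 - 244 = -2027$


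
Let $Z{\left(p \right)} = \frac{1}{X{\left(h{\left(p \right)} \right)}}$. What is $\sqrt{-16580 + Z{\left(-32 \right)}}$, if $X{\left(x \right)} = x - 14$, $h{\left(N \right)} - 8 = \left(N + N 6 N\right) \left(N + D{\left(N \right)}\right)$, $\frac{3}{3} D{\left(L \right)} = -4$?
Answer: $\frac{i \sqrt{4749995513382}}{16926} \approx 128.76 i$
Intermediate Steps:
$D{\left(L \right)} = -4$
$h{\left(N \right)} = 8 + \left(-4 + N\right) \left(N + 6 N^{2}\right)$ ($h{\left(N \right)} = 8 + \left(N + N 6 N\right) \left(N - 4\right) = 8 + \left(N + 6 N N\right) \left(-4 + N\right) = 8 + \left(N + 6 N^{2}\right) \left(-4 + N\right) = 8 + \left(-4 + N\right) \left(N + 6 N^{2}\right)$)
$X{\left(x \right)} = -14 + x$ ($X{\left(x \right)} = x - 14 = -14 + x$)
$Z{\left(p \right)} = \frac{1}{-6 - 23 p^{2} - 4 p + 6 p^{3}}$ ($Z{\left(p \right)} = \frac{1}{-14 + \left(8 - 23 p^{2} - 4 p + 6 p^{3}\right)} = \frac{1}{-6 - 23 p^{2} - 4 p + 6 p^{3}}$)
$\sqrt{-16580 + Z{\left(-32 \right)}} = \sqrt{-16580 + \frac{1}{-6 - 23 \left(-32\right)^{2} - -128 + 6 \left(-32\right)^{3}}} = \sqrt{-16580 + \frac{1}{-6 - 23552 + 128 + 6 \left(-32768\right)}} = \sqrt{-16580 + \frac{1}{-6 - 23552 + 128 - 196608}} = \sqrt{-16580 + \frac{1}{-220038}} = \sqrt{-16580 - \frac{1}{220038}} = \sqrt{- \frac{3648230041}{220038}} = \frac{i \sqrt{4749995513382}}{16926}$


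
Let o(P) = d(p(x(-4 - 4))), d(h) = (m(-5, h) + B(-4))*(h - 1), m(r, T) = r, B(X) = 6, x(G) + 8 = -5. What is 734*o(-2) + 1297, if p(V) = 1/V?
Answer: 6585/13 ≈ 506.54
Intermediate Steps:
x(G) = -13 (x(G) = -8 - 5 = -13)
d(h) = -1 + h (d(h) = (-5 + 6)*(h - 1) = 1*(-1 + h) = -1 + h)
o(P) = -14/13 (o(P) = -1 + 1/(-13) = -1 - 1/13 = -14/13)
734*o(-2) + 1297 = 734*(-14/13) + 1297 = -10276/13 + 1297 = 6585/13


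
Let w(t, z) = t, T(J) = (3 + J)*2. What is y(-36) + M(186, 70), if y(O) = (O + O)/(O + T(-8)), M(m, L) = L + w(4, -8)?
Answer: 1738/23 ≈ 75.565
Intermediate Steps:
T(J) = 6 + 2*J
M(m, L) = 4 + L (M(m, L) = L + 4 = 4 + L)
y(O) = 2*O/(-10 + O) (y(O) = (O + O)/(O + (6 + 2*(-8))) = (2*O)/(O + (6 - 16)) = (2*O)/(O - 10) = (2*O)/(-10 + O) = 2*O/(-10 + O))
y(-36) + M(186, 70) = 2*(-36)/(-10 - 36) + (4 + 70) = 2*(-36)/(-46) + 74 = 2*(-36)*(-1/46) + 74 = 36/23 + 74 = 1738/23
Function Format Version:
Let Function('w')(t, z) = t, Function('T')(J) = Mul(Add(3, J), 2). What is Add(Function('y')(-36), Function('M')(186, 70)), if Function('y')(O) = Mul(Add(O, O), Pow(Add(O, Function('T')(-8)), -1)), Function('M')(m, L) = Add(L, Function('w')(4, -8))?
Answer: Rational(1738, 23) ≈ 75.565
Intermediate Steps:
Function('T')(J) = Add(6, Mul(2, J))
Function('M')(m, L) = Add(4, L) (Function('M')(m, L) = Add(L, 4) = Add(4, L))
Function('y')(O) = Mul(2, O, Pow(Add(-10, O), -1)) (Function('y')(O) = Mul(Add(O, O), Pow(Add(O, Add(6, Mul(2, -8))), -1)) = Mul(Mul(2, O), Pow(Add(O, Add(6, -16)), -1)) = Mul(Mul(2, O), Pow(Add(O, -10), -1)) = Mul(Mul(2, O), Pow(Add(-10, O), -1)) = Mul(2, O, Pow(Add(-10, O), -1)))
Add(Function('y')(-36), Function('M')(186, 70)) = Add(Mul(2, -36, Pow(Add(-10, -36), -1)), Add(4, 70)) = Add(Mul(2, -36, Pow(-46, -1)), 74) = Add(Mul(2, -36, Rational(-1, 46)), 74) = Add(Rational(36, 23), 74) = Rational(1738, 23)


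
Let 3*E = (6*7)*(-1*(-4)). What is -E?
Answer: -56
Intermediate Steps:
E = 56 (E = ((6*7)*(-1*(-4)))/3 = (42*4)/3 = (⅓)*168 = 56)
-E = -1*56 = -56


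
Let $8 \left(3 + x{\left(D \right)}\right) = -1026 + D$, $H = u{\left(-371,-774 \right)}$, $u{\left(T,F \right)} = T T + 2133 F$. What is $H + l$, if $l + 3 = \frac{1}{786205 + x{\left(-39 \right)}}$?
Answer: $- \frac{9516489382496}{6288551} \approx -1.5133 \cdot 10^{6}$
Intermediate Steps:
$u{\left(T,F \right)} = T^{2} + 2133 F$
$H = -1513301$ ($H = \left(-371\right)^{2} + 2133 \left(-774\right) = 137641 - 1650942 = -1513301$)
$x{\left(D \right)} = - \frac{525}{4} + \frac{D}{8}$ ($x{\left(D \right)} = -3 + \frac{-1026 + D}{8} = -3 + \left(- \frac{513}{4} + \frac{D}{8}\right) = - \frac{525}{4} + \frac{D}{8}$)
$l = - \frac{18865645}{6288551}$ ($l = -3 + \frac{1}{786205 + \left(- \frac{525}{4} + \frac{1}{8} \left(-39\right)\right)} = -3 + \frac{1}{786205 - \frac{1089}{8}} = -3 + \frac{1}{\frac{6288551}{8}} = -3 + \frac{8}{6288551} = - \frac{18865645}{6288551} \approx -3.0$)
$H + l = -1513301 - \frac{18865645}{6288551} = - \frac{9516489382496}{6288551}$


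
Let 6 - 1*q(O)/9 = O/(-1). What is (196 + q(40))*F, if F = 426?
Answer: 259860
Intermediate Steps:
q(O) = 54 + 9*O (q(O) = 54 - 9*O/(-1) = 54 - 9*O*(-1) = 54 - (-9)*O = 54 + 9*O)
(196 + q(40))*F = (196 + (54 + 9*40))*426 = (196 + (54 + 360))*426 = (196 + 414)*426 = 610*426 = 259860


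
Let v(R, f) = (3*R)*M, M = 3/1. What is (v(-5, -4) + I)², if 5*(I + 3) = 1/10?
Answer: 5755201/2500 ≈ 2302.1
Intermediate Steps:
I = -149/50 (I = -3 + (⅕)/10 = -3 + (⅕)*(⅒) = -3 + 1/50 = -149/50 ≈ -2.9800)
M = 3 (M = 3*1 = 3)
v(R, f) = 9*R (v(R, f) = (3*R)*3 = 9*R)
(v(-5, -4) + I)² = (9*(-5) - 149/50)² = (-45 - 149/50)² = (-2399/50)² = 5755201/2500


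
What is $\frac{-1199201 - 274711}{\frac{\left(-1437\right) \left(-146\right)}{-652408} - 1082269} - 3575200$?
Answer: $- \frac{1262190207173140352}{353040581777} \approx -3.5752 \cdot 10^{6}$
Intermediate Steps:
$\frac{-1199201 - 274711}{\frac{\left(-1437\right) \left(-146\right)}{-652408} - 1082269} - 3575200 = - \frac{1473912}{209802 \left(- \frac{1}{652408}\right) - 1082269} - 3575200 = - \frac{1473912}{- \frac{104901}{326204} - 1082269} - 3575200 = - \frac{1473912}{- \frac{353040581777}{326204}} - 3575200 = \left(-1473912\right) \left(- \frac{326204}{353040581777}\right) - 3575200 = \frac{480795990048}{353040581777} - 3575200 = - \frac{1262190207173140352}{353040581777}$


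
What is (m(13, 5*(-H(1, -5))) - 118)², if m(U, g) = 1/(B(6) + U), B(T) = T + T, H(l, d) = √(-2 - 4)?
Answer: 8696601/625 ≈ 13915.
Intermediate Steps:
H(l, d) = I*√6 (H(l, d) = √(-6) = I*√6)
B(T) = 2*T
m(U, g) = 1/(12 + U) (m(U, g) = 1/(2*6 + U) = 1/(12 + U))
(m(13, 5*(-H(1, -5))) - 118)² = (1/(12 + 13) - 118)² = (1/25 - 118)² = (-2949/25)² = 8696601/625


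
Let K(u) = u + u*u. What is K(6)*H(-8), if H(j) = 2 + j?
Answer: -252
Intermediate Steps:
K(u) = u + u²
K(6)*H(-8) = (6*(1 + 6))*(2 - 8) = (6*7)*(-6) = 42*(-6) = -252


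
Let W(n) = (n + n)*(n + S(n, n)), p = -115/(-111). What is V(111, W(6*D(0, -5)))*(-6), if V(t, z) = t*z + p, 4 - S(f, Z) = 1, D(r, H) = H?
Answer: -39920270/37 ≈ -1.0789e+6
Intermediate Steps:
S(f, Z) = 3 (S(f, Z) = 4 - 1*1 = 4 - 1 = 3)
p = 115/111 (p = -115*(-1/111) = 115/111 ≈ 1.0360)
W(n) = 2*n*(3 + n) (W(n) = (n + n)*(n + 3) = (2*n)*(3 + n) = 2*n*(3 + n))
V(t, z) = 115/111 + t*z (V(t, z) = t*z + 115/111 = 115/111 + t*z)
V(111, W(6*D(0, -5)))*(-6) = (115/111 + 111*(2*(6*(-5))*(3 + 6*(-5))))*(-6) = (115/111 + 111*(2*(-30)*(3 - 30)))*(-6) = (115/111 + 111*(2*(-30)*(-27)))*(-6) = (115/111 + 111*1620)*(-6) = (115/111 + 179820)*(-6) = (19960135/111)*(-6) = -39920270/37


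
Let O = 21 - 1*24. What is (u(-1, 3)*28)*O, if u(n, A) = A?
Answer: -252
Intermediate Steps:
O = -3 (O = 21 - 24 = -3)
(u(-1, 3)*28)*O = (3*28)*(-3) = 84*(-3) = -252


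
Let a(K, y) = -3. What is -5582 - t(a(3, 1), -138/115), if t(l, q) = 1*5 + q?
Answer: -27929/5 ≈ -5585.8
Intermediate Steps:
t(l, q) = 5 + q
-5582 - t(a(3, 1), -138/115) = -5582 - (5 - 138/115) = -5582 - (5 - 138*1/115) = -5582 - (5 - 6/5) = -5582 - 1*19/5 = -5582 - 19/5 = -27929/5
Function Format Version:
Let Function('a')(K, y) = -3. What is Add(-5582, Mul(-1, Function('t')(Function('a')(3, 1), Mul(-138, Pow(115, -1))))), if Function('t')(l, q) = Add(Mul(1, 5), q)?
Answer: Rational(-27929, 5) ≈ -5585.8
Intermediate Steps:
Function('t')(l, q) = Add(5, q)
Add(-5582, Mul(-1, Function('t')(Function('a')(3, 1), Mul(-138, Pow(115, -1))))) = Add(-5582, Mul(-1, Add(5, Mul(-138, Pow(115, -1))))) = Add(-5582, Mul(-1, Add(5, Mul(-138, Rational(1, 115))))) = Add(-5582, Mul(-1, Add(5, Rational(-6, 5)))) = Add(-5582, Mul(-1, Rational(19, 5))) = Add(-5582, Rational(-19, 5)) = Rational(-27929, 5)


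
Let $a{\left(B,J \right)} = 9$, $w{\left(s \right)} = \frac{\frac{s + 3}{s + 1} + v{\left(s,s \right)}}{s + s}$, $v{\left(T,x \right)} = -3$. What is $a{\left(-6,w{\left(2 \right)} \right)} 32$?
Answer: $288$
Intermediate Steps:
$w{\left(s \right)} = \frac{-3 + \frac{3 + s}{1 + s}}{2 s}$ ($w{\left(s \right)} = \frac{\frac{s + 3}{s + 1} - 3}{s + s} = \frac{\frac{3 + s}{1 + s} - 3}{2 s} = \left(\frac{3 + s}{1 + s} - 3\right) \frac{1}{2 s} = \left(-3 + \frac{3 + s}{1 + s}\right) \frac{1}{2 s} = \frac{-3 + \frac{3 + s}{1 + s}}{2 s}$)
$a{\left(-6,w{\left(2 \right)} \right)} 32 = 9 \cdot 32 = 288$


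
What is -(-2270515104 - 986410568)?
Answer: 3256925672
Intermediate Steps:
-(-2270515104 - 986410568) = -26312/(1/(-59578 + (-26714 - 37489))) = -26312/(1/(-59578 - 64203)) = -26312/(1/(-123781)) = -26312/(-1/123781) = -26312*(-123781) = 3256925672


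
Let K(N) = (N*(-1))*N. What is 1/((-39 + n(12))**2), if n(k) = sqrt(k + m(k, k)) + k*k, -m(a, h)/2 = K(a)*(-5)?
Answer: (105 + 2*I*sqrt(357))**(-2) ≈ 6.1885e-5 - 5.1172e-5*I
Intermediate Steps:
K(N) = -N**2 (K(N) = (-N)*N = -N**2)
m(a, h) = -10*a**2 (m(a, h) = -2*(-a**2)*(-5) = -10*a**2)
n(k) = k**2 + sqrt(k - 10*k**2) (n(k) = sqrt(k - 10*k**2) + k*k = sqrt(k - 10*k**2) + k**2 = k**2 + sqrt(k - 10*k**2))
1/((-39 + n(12))**2) = 1/((-39 + (12**2 + sqrt(12*(1 - 10*12))))**2) = 1/((-39 + (144 + sqrt(12*(1 - 120))))**2) = 1/((-39 + (144 + sqrt(12*(-119))))**2) = 1/((-39 + (144 + sqrt(-1428)))**2) = 1/((-39 + (144 + 2*I*sqrt(357)))**2) = 1/((105 + 2*I*sqrt(357))**2) = (105 + 2*I*sqrt(357))**(-2)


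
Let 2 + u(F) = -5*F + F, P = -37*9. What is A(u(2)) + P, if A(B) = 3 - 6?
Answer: -336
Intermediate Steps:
P = -333
u(F) = -2 - 4*F (u(F) = -2 + (-5*F + F) = -2 - 4*F)
A(B) = -3
A(u(2)) + P = -3 - 333 = -336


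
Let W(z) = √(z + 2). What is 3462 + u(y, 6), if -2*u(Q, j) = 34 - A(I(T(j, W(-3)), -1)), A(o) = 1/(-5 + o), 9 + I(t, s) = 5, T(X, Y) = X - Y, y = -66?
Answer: 62009/18 ≈ 3444.9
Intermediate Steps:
W(z) = √(2 + z)
I(t, s) = -4 (I(t, s) = -9 + 5 = -4)
u(Q, j) = -307/18 (u(Q, j) = -(34 - 1/(-5 - 4))/2 = -(34 - 1/(-9))/2 = -(34 - 1*(-⅑))/2 = -(34 + ⅑)/2 = -½*307/9 = -307/18)
3462 + u(y, 6) = 3462 - 307/18 = 62009/18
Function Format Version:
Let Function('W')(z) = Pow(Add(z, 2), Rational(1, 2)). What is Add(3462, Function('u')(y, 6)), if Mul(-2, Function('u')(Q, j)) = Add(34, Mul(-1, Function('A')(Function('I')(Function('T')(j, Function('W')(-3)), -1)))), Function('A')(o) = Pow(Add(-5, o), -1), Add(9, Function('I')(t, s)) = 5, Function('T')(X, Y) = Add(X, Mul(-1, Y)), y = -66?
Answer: Rational(62009, 18) ≈ 3444.9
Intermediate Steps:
Function('W')(z) = Pow(Add(2, z), Rational(1, 2))
Function('I')(t, s) = -4 (Function('I')(t, s) = Add(-9, 5) = -4)
Function('u')(Q, j) = Rational(-307, 18) (Function('u')(Q, j) = Mul(Rational(-1, 2), Add(34, Mul(-1, Pow(Add(-5, -4), -1)))) = Mul(Rational(-1, 2), Add(34, Mul(-1, Pow(-9, -1)))) = Mul(Rational(-1, 2), Add(34, Mul(-1, Rational(-1, 9)))) = Mul(Rational(-1, 2), Add(34, Rational(1, 9))) = Mul(Rational(-1, 2), Rational(307, 9)) = Rational(-307, 18))
Add(3462, Function('u')(y, 6)) = Add(3462, Rational(-307, 18)) = Rational(62009, 18)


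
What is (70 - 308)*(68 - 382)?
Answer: 74732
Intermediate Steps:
(70 - 308)*(68 - 382) = -238*(-314) = 74732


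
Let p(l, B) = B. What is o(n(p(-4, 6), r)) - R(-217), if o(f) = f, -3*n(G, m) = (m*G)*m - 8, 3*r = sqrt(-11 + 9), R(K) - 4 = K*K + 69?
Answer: -424430/9 ≈ -47159.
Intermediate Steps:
R(K) = 73 + K**2 (R(K) = 4 + (K*K + 69) = 4 + (K**2 + 69) = 4 + (69 + K**2) = 73 + K**2)
r = I*sqrt(2)/3 (r = sqrt(-11 + 9)/3 = sqrt(-2)/3 = (I*sqrt(2))/3 = I*sqrt(2)/3 ≈ 0.4714*I)
n(G, m) = 8/3 - G*m**2/3 (n(G, m) = -((m*G)*m - 8)/3 = -((G*m)*m - 8)/3 = -(G*m**2 - 8)/3 = -(-8 + G*m**2)/3 = 8/3 - G*m**2/3)
o(n(p(-4, 6), r)) - R(-217) = (8/3 - 1/3*6*(I*sqrt(2)/3)**2) - (73 + (-217)**2) = (8/3 - 1/3*6*(-2/9)) - (73 + 47089) = (8/3 + 4/9) - 1*47162 = 28/9 - 47162 = -424430/9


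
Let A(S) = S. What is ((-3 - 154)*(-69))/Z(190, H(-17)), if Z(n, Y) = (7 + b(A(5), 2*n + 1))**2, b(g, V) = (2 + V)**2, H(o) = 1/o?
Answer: 10833/21519716416 ≈ 5.0340e-7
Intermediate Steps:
Z(n, Y) = (7 + (3 + 2*n)**2)**2 (Z(n, Y) = (7 + (2 + (2*n + 1))**2)**2 = (7 + (2 + (1 + 2*n))**2)**2 = (7 + (3 + 2*n)**2)**2)
((-3 - 154)*(-69))/Z(190, H(-17)) = ((-3 - 154)*(-69))/((7 + (3 + 2*190)**2)**2) = (-157*(-69))/((7 + (3 + 380)**2)**2) = 10833/((7 + 383**2)**2) = 10833/((7 + 146689)**2) = 10833/(146696**2) = 10833/21519716416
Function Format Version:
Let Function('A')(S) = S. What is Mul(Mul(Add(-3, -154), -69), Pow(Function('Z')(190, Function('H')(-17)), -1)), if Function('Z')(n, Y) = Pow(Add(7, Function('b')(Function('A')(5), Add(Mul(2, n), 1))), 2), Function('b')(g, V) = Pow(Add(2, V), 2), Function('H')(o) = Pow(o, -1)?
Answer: Rational(10833, 21519716416) ≈ 5.0340e-7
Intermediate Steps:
Function('Z')(n, Y) = Pow(Add(7, Pow(Add(3, Mul(2, n)), 2)), 2) (Function('Z')(n, Y) = Pow(Add(7, Pow(Add(2, Add(Mul(2, n), 1)), 2)), 2) = Pow(Add(7, Pow(Add(2, Add(1, Mul(2, n))), 2)), 2) = Pow(Add(7, Pow(Add(3, Mul(2, n)), 2)), 2))
Mul(Mul(Add(-3, -154), -69), Pow(Function('Z')(190, Function('H')(-17)), -1)) = Mul(Mul(Add(-3, -154), -69), Pow(Pow(Add(7, Pow(Add(3, Mul(2, 190)), 2)), 2), -1)) = Mul(Mul(-157, -69), Pow(Pow(Add(7, Pow(Add(3, 380), 2)), 2), -1)) = Mul(10833, Pow(Pow(Add(7, Pow(383, 2)), 2), -1)) = Mul(10833, Pow(Pow(Add(7, 146689), 2), -1)) = Mul(10833, Pow(Pow(146696, 2), -1)) = Mul(10833, Pow(21519716416, -1)) = Mul(10833, Rational(1, 21519716416)) = Rational(10833, 21519716416)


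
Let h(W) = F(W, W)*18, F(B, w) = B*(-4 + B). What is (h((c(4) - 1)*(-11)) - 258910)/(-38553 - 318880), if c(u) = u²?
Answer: -243020/357433 ≈ -0.67990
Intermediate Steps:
h(W) = 18*W*(-4 + W) (h(W) = (W*(-4 + W))*18 = 18*W*(-4 + W))
(h((c(4) - 1)*(-11)) - 258910)/(-38553 - 318880) = (18*((4² - 1)*(-11))*(-4 + (4² - 1)*(-11)) - 258910)/(-38553 - 318880) = (18*((16 - 1)*(-11))*(-4 + (16 - 1)*(-11)) - 258910)/(-357433) = (18*(15*(-11))*(-4 + 15*(-11)) - 258910)*(-1/357433) = (18*(-165)*(-4 - 165) - 258910)*(-1/357433) = (18*(-165)*(-169) - 258910)*(-1/357433) = (501930 - 258910)*(-1/357433) = 243020*(-1/357433) = -243020/357433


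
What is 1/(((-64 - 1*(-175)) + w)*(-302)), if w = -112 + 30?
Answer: -1/8758 ≈ -0.00011418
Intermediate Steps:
w = -82
1/(((-64 - 1*(-175)) + w)*(-302)) = 1/(((-64 - 1*(-175)) - 82)*(-302)) = 1/(((-64 + 175) - 82)*(-302)) = 1/((111 - 82)*(-302)) = 1/(29*(-302)) = 1/(-8758) = -1/8758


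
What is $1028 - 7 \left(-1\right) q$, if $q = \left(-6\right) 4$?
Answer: $860$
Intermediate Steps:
$q = -24$
$1028 - 7 \left(-1\right) q = 1028 - 7 \left(-1\right) \left(-24\right) = 1028 - \left(-7\right) \left(-24\right) = 1028 - 168 = 860$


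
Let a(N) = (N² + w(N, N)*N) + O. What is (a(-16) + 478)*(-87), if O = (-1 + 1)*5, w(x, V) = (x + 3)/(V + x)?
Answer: -126585/2 ≈ -63293.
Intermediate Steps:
w(x, V) = (3 + x)/(V + x)
O = 0 (O = 0*5 = 0)
a(N) = 3/2 + N² + N/2 (a(N) = (N² + ((3 + N)/(N + N))*N) + 0 = (N² + ((3 + N)/((2*N)))*N) + 0 = (N² + ((1/(2*N))*(3 + N))*N) + 0 = (N² + ((3 + N)/(2*N))*N) + 0 = (N² + (3/2 + N/2)) + 0 = (3/2 + N² + N/2) + 0 = 3/2 + N² + N/2)
(a(-16) + 478)*(-87) = ((3/2 + (-16)² + (½)*(-16)) + 478)*(-87) = ((3/2 + 256 - 8) + 478)*(-87) = (499/2 + 478)*(-87) = (1455/2)*(-87) = -126585/2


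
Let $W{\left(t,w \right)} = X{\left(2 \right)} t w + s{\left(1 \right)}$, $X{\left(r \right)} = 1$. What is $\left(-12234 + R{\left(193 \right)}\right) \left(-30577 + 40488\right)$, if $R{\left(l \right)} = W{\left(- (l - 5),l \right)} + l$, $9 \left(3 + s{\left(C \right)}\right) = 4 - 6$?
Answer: $- \frac{4310829094}{9} \approx -4.7898 \cdot 10^{8}$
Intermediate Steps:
$s{\left(C \right)} = - \frac{29}{9}$ ($s{\left(C \right)} = -3 + \frac{4 - 6}{9} = -3 + \frac{1}{9} \left(-2\right) = -3 - \frac{2}{9} = - \frac{29}{9}$)
$W{\left(t,w \right)} = - \frac{29}{9} + t w$ ($W{\left(t,w \right)} = 1 t w - \frac{29}{9} = t w - \frac{29}{9} = - \frac{29}{9} + t w$)
$R{\left(l \right)} = - \frac{29}{9} + l + l \left(5 - l\right)$ ($R{\left(l \right)} = \left(- \frac{29}{9} + - (l - 5) l\right) + l = \left(- \frac{29}{9} + - (-5 + l) l\right) + l = \left(- \frac{29}{9} + \left(5 - l\right) l\right) + l = \left(- \frac{29}{9} + l \left(5 - l\right)\right) + l = - \frac{29}{9} + l + l \left(5 - l\right)$)
$\left(-12234 + R{\left(193 \right)}\right) \left(-30577 + 40488\right) = \left(-12234 - \frac{324848}{9}\right) \left(-30577 + 40488\right) = \left(-12234 - \frac{324848}{9}\right) 9911 = \left(- \frac{434954}{9}\right) 9911 = - \frac{4310829094}{9}$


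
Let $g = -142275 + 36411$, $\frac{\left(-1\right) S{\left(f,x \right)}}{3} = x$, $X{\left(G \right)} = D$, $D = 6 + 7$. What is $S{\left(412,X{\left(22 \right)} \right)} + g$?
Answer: $-105903$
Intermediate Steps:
$D = 13$
$X{\left(G \right)} = 13$
$S{\left(f,x \right)} = - 3 x$
$g = -105864$
$S{\left(412,X{\left(22 \right)} \right)} + g = \left(-3\right) 13 - 105864 = -39 - 105864 = -105903$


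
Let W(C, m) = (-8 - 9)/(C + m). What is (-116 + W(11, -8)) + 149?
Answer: 82/3 ≈ 27.333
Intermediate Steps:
W(C, m) = -17/(C + m)
(-116 + W(11, -8)) + 149 = (-116 - 17/(11 - 8)) + 149 = (-116 - 17/3) + 149 = -365/3 + 149 = 82/3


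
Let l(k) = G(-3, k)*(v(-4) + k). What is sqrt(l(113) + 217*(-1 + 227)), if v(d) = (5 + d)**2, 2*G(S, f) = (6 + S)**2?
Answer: sqrt(49555) ≈ 222.61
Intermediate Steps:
G(S, f) = (6 + S)**2/2
l(k) = 9/2 + 9*k/2 (l(k) = ((6 - 3)**2/2)*((5 - 4)**2 + k) = ((1/2)*3**2)*(1**2 + k) = ((1/2)*9)*(1 + k) = 9*(1 + k)/2 = 9/2 + 9*k/2)
sqrt(l(113) + 217*(-1 + 227)) = sqrt((9/2 + (9/2)*113) + 217*(-1 + 227)) = sqrt((9/2 + 1017/2) + 217*226) = sqrt(513 + 49042) = sqrt(49555)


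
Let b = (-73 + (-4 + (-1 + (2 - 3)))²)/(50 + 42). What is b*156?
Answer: -1443/23 ≈ -62.739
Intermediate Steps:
b = -37/92 (b = (-73 + (-4 + (-1 - 1))²)/92 = (-73 + (-4 - 2)²)*(1/92) = (-73 + (-6)²)*(1/92) = (-73 + 36)*(1/92) = -37*1/92 = -37/92 ≈ -0.40217)
b*156 = -37/92*156 = -1443/23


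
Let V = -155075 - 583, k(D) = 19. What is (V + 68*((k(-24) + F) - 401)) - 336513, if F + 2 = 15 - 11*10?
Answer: -524743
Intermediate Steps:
F = -97 (F = -2 + (15 - 11*10) = -2 + (15 - 110) = -2 - 95 = -97)
V = -155658
(V + 68*((k(-24) + F) - 401)) - 336513 = (-155658 + 68*((19 - 97) - 401)) - 336513 = (-155658 + 68*(-78 - 401)) - 336513 = (-155658 + 68*(-479)) - 336513 = (-155658 - 32572) - 336513 = -188230 - 336513 = -524743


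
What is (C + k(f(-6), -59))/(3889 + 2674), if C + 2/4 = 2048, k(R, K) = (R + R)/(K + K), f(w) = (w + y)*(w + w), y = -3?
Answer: 241389/774434 ≈ 0.31170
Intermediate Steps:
f(w) = 2*w*(-3 + w) (f(w) = (w - 3)*(w + w) = (-3 + w)*(2*w) = 2*w*(-3 + w))
k(R, K) = R/K (k(R, K) = (2*R)/((2*K)) = (2*R)*(1/(2*K)) = R/K)
C = 4095/2 (C = -1/2 + 2048 = 4095/2 ≈ 2047.5)
(C + k(f(-6), -59))/(3889 + 2674) = (4095/2 + (2*(-6)*(-3 - 6))/(-59))/(3889 + 2674) = (4095/2 + (2*(-6)*(-9))*(-1/59))/6563 = (4095/2 + 108*(-1/59))*(1/6563) = (4095/2 - 108/59)*(1/6563) = (241389/118)*(1/6563) = 241389/774434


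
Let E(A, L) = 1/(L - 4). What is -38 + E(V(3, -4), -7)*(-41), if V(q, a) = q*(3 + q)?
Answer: -377/11 ≈ -34.273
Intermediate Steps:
E(A, L) = 1/(-4 + L)
-38 + E(V(3, -4), -7)*(-41) = -38 - 41/(-4 - 7) = -38 - 41/(-11) = -38 - 1/11*(-41) = -38 + 41/11 = -377/11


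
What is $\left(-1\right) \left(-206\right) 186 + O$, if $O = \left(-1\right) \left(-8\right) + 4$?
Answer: $38328$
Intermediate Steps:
$O = 12$ ($O = 8 + 4 = 12$)
$\left(-1\right) \left(-206\right) 186 + O = \left(-1\right) \left(-206\right) 186 + 12 = 206 \cdot 186 + 12 = 38316 + 12 = 38328$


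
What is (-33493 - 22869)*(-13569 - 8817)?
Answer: 1261719732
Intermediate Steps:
(-33493 - 22869)*(-13569 - 8817) = -56362*(-22386) = 1261719732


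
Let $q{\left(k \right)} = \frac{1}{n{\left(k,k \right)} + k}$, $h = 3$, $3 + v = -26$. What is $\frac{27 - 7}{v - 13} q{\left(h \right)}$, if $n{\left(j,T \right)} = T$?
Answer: $- \frac{5}{63} \approx -0.079365$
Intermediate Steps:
$v = -29$ ($v = -3 - 26 = -29$)
$q{\left(k \right)} = \frac{1}{2 k}$ ($q{\left(k \right)} = \frac{1}{k + k} = \frac{1}{2 k}$)
$\frac{27 - 7}{v - 13} q{\left(h \right)} = \frac{27 - 7}{-29 - 13} \frac{1}{2 \cdot 3} = \frac{20}{-42} \cdot \frac{1}{2} \cdot \frac{1}{3} = 20 \left(- \frac{1}{42}\right) \frac{1}{6} = \left(- \frac{10}{21}\right) \frac{1}{6} = - \frac{5}{63}$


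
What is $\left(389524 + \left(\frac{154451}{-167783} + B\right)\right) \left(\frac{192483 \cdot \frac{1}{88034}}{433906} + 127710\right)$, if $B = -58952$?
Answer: $\frac{24597508652138933808743025}{582641427703412} \approx 4.2217 \cdot 10^{10}$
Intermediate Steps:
$\left(389524 + \left(\frac{154451}{-167783} + B\right)\right) \left(\frac{192483 \cdot \frac{1}{88034}}{433906} + 127710\right) = \left(389524 - \left(58952 - \frac{154451}{-167783}\right)\right) \left(\frac{192483 \cdot \frac{1}{88034}}{433906} + 127710\right) = \left(389524 + \left(154451 \left(- \frac{1}{167783}\right) - 58952\right)\right) \left(192483 \cdot \frac{1}{88034} \cdot \frac{1}{433906} + 127710\right) = \left(389524 - \frac{899208897}{15253}\right) \left(\frac{192483}{88034} \cdot \frac{1}{433906} + 127710\right) = \left(389524 - \frac{899208897}{15253}\right) \left(\frac{192483}{38198480804} + 127710\right) = \frac{5042200675}{15253} \cdot \frac{4878327983671323}{38198480804} = \frac{24597508652138933808743025}{582641427703412}$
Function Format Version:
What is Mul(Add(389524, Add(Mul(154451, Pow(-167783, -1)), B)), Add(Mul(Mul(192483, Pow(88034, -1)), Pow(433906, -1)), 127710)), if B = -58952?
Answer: Rational(24597508652138933808743025, 582641427703412) ≈ 4.2217e+10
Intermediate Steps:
Mul(Add(389524, Add(Mul(154451, Pow(-167783, -1)), B)), Add(Mul(Mul(192483, Pow(88034, -1)), Pow(433906, -1)), 127710)) = Mul(Add(389524, Add(Mul(154451, Pow(-167783, -1)), -58952)), Add(Mul(Mul(192483, Pow(88034, -1)), Pow(433906, -1)), 127710)) = Mul(Add(389524, Add(Mul(154451, Rational(-1, 167783)), -58952)), Add(Mul(Mul(192483, Rational(1, 88034)), Rational(1, 433906)), 127710)) = Mul(Add(389524, Add(Rational(-14041, 15253), -58952)), Add(Mul(Rational(192483, 88034), Rational(1, 433906)), 127710)) = Mul(Add(389524, Rational(-899208897, 15253)), Add(Rational(192483, 38198480804), 127710)) = Mul(Rational(5042200675, 15253), Rational(4878327983671323, 38198480804)) = Rational(24597508652138933808743025, 582641427703412)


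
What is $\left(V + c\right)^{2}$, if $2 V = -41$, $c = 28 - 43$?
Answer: $\frac{5041}{4} \approx 1260.3$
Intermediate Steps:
$c = -15$
$V = - \frac{41}{2}$ ($V = \frac{1}{2} \left(-41\right) = - \frac{41}{2} \approx -20.5$)
$\left(V + c\right)^{2} = \left(- \frac{41}{2} - 15\right)^{2} = \left(- \frac{71}{2}\right)^{2} = \frac{5041}{4}$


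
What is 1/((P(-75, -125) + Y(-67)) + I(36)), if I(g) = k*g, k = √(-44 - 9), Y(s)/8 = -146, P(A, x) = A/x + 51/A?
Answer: -121675/149281134 - 625*I*√53/24880189 ≈ -0.00081507 - 0.00018288*I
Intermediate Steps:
P(A, x) = 51/A + A/x
Y(s) = -1168 (Y(s) = 8*(-146) = -1168)
k = I*√53 (k = √(-53) = I*√53 ≈ 7.2801*I)
I(g) = I*g*√53 (I(g) = (I*√53)*g = I*g*√53)
1/((P(-75, -125) + Y(-67)) + I(36)) = 1/(((51/(-75) - 75/(-125)) - 1168) + I*36*√53) = 1/(((51*(-1/75) - 75*(-1/125)) - 1168) + 36*I*√53) = 1/(((-17/25 + ⅗) - 1168) + 36*I*√53) = 1/((-2/25 - 1168) + 36*I*√53) = 1/(-29202/25 + 36*I*√53)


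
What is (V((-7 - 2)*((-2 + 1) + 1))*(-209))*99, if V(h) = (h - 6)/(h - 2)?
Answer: -62073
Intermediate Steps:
V(h) = (-6 + h)/(-2 + h)
(V((-7 - 2)*((-2 + 1) + 1))*(-209))*99 = (((-6 + (-7 - 2)*((-2 + 1) + 1))/(-2 + (-7 - 2)*((-2 + 1) + 1)))*(-209))*99 = (((-6 - 9*(-1 + 1))/(-2 - 9*(-1 + 1)))*(-209))*99 = (((-6 - 9*0)/(-2 - 9*0))*(-209))*99 = (((-6 + 0)/(-2 + 0))*(-209))*99 = ((-6/(-2))*(-209))*99 = (-½*(-6)*(-209))*99 = (3*(-209))*99 = -627*99 = -62073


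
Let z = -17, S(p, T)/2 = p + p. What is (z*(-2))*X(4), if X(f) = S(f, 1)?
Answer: 544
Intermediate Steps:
S(p, T) = 4*p (S(p, T) = 2*(p + p) = 2*(2*p) = 4*p)
X(f) = 4*f
(z*(-2))*X(4) = (-17*(-2))*(4*4) = 34*16 = 544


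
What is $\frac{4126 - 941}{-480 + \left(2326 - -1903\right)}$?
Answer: $\frac{3185}{3749} \approx 0.84956$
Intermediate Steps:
$\frac{4126 - 941}{-480 + \left(2326 - -1903\right)} = \frac{3185}{-480 + \left(2326 + 1903\right)} = \frac{3185}{-480 + 4229} = \frac{3185}{3749}$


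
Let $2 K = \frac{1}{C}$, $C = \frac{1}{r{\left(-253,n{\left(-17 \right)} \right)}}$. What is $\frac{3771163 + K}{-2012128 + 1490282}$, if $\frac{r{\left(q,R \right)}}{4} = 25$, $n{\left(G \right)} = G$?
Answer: $- \frac{3771213}{521846} \approx -7.2267$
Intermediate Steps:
$r{\left(q,R \right)} = 100$ ($r{\left(q,R \right)} = 4 \cdot 25 = 100$)
$C = \frac{1}{100} \approx 0.01$
$K = 50$ ($K = \frac{\frac{1}{\frac{1}{100}}}{2} = \frac{1}{2} \cdot 100 = 50$)
$\frac{3771163 + K}{-2012128 + 1490282} = \frac{3771163 + 50}{-2012128 + 1490282} = \frac{3771213}{-521846} = 3771213 \left(- \frac{1}{521846}\right) = - \frac{3771213}{521846}$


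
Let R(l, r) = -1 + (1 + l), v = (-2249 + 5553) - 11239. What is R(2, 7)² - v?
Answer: 7939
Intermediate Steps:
v = -7935 (v = 3304 - 11239 = -7935)
R(l, r) = l
R(2, 7)² - v = 2² - 1*(-7935) = 4 + 7935 = 7939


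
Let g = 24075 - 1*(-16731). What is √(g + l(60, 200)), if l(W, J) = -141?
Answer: √40665 ≈ 201.66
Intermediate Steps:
g = 40806 (g = 24075 + 16731 = 40806)
√(g + l(60, 200)) = √(40806 - 141) = √40665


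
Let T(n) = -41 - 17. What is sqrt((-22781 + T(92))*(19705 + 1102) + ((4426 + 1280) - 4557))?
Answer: 2*I*sqrt(118802481) ≈ 21799.0*I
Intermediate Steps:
T(n) = -58
sqrt((-22781 + T(92))*(19705 + 1102) + ((4426 + 1280) - 4557)) = sqrt((-22781 - 58)*(19705 + 1102) + ((4426 + 1280) - 4557)) = sqrt(-22839*20807 + (5706 - 4557)) = sqrt(-475211073 + 1149) = sqrt(-475209924) = 2*I*sqrt(118802481)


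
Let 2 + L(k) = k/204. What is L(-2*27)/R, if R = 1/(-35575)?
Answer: 2739275/34 ≈ 80567.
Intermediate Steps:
L(k) = -2 + k/204
R = -1/35575 ≈ -2.8110e-5
L(-2*27)/R = (-2 + (-2*27)/204)/(-1/35575) = (-2 + (1/204)*(-54))*(-35575) = (-2 - 9/34)*(-35575) = -77/34*(-35575) = 2739275/34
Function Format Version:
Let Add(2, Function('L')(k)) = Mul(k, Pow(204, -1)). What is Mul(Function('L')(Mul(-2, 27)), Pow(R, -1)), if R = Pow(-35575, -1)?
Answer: Rational(2739275, 34) ≈ 80567.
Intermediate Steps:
Function('L')(k) = Add(-2, Mul(Rational(1, 204), k)) (Function('L')(k) = Add(-2, Mul(k, Pow(204, -1))) = Add(-2, Mul(k, Rational(1, 204))) = Add(-2, Mul(Rational(1, 204), k)))
R = Rational(-1, 35575) ≈ -2.8110e-5
Mul(Function('L')(Mul(-2, 27)), Pow(R, -1)) = Mul(Add(-2, Mul(Rational(1, 204), Mul(-2, 27))), Pow(Rational(-1, 35575), -1)) = Mul(Add(-2, Mul(Rational(1, 204), -54)), -35575) = Mul(Add(-2, Rational(-9, 34)), -35575) = Mul(Rational(-77, 34), -35575) = Rational(2739275, 34)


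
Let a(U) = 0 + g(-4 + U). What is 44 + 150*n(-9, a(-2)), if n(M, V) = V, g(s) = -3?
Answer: -406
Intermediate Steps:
a(U) = -3 (a(U) = 0 - 3 = -3)
44 + 150*n(-9, a(-2)) = 44 + 150*(-3) = 44 - 450 = -406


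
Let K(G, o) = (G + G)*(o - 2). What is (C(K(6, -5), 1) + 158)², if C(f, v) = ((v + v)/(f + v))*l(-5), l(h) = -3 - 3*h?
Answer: 171348100/6889 ≈ 24873.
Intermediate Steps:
K(G, o) = 2*G*(-2 + o) (K(G, o) = (2*G)*(-2 + o) = 2*G*(-2 + o))
C(f, v) = 24*v/(f + v) (C(f, v) = ((v + v)/(f + v))*(-3 - 3*(-5)) = ((2*v)/(f + v))*(-3 + 15) = (2*v/(f + v))*12 = 24*v/(f + v))
(C(K(6, -5), 1) + 158)² = (24*1/(2*6*(-2 - 5) + 1) + 158)² = (24*1/(2*6*(-7) + 1) + 158)² = (24*1/(-84 + 1) + 158)² = (24*1/(-83) + 158)² = (24*1*(-1/83) + 158)² = (-24/83 + 158)² = (13090/83)² = 171348100/6889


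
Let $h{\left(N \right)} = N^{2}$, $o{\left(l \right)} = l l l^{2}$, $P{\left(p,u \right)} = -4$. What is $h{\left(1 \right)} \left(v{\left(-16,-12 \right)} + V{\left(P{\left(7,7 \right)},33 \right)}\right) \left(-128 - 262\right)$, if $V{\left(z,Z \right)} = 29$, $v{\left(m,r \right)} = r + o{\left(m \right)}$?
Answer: $-25565670$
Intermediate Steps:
$o{\left(l \right)} = l^{4}$ ($o{\left(l \right)} = l^{2} l^{2} = l^{4}$)
$v{\left(m,r \right)} = r + m^{4}$
$h{\left(1 \right)} \left(v{\left(-16,-12 \right)} + V{\left(P{\left(7,7 \right)},33 \right)}\right) \left(-128 - 262\right) = 1^{2} \left(\left(-12 + \left(-16\right)^{4}\right) + 29\right) \left(-128 - 262\right) = 1 \left(\left(-12 + 65536\right) + 29\right) \left(-390\right) = 1 \left(65524 + 29\right) \left(-390\right) = 1 \cdot 65553 \left(-390\right) = 1 \left(-25565670\right) = -25565670$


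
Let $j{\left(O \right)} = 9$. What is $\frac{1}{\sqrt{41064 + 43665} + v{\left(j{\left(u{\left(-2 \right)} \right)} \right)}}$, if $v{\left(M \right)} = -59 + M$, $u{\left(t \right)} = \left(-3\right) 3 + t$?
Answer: $\frac{50}{82229} + \frac{\sqrt{84729}}{82229} \approx 0.004148$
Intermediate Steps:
$u{\left(t \right)} = -9 + t$
$\frac{1}{\sqrt{41064 + 43665} + v{\left(j{\left(u{\left(-2 \right)} \right)} \right)}} = \frac{1}{\sqrt{41064 + 43665} + \left(-59 + 9\right)} = \frac{1}{\sqrt{84729} - 50} = \frac{1}{-50 + \sqrt{84729}}$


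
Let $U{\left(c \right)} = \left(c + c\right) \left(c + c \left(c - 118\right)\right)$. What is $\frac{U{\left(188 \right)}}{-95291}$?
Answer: $- \frac{5018848}{95291} \approx -52.669$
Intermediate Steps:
$U{\left(c \right)} = 2 c \left(c + c \left(-118 + c\right)\right)$
$\frac{U{\left(188 \right)}}{-95291} = \frac{2 \cdot 188^{2} \left(-117 + 188\right)}{-95291} = 2 \cdot 35344 \cdot 71 \left(- \frac{1}{95291}\right) = 5018848 \left(- \frac{1}{95291}\right) = - \frac{5018848}{95291}$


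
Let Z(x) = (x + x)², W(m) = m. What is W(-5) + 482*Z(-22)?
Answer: 933147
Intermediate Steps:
Z(x) = 4*x² (Z(x) = (2*x)² = 4*x²)
W(-5) + 482*Z(-22) = -5 + 482*(4*(-22)²) = -5 + 482*(4*484) = -5 + 482*1936 = -5 + 933152 = 933147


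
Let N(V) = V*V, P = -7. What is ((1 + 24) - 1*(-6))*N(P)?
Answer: 1519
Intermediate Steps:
N(V) = V**2
((1 + 24) - 1*(-6))*N(P) = ((1 + 24) - 1*(-6))*(-7)**2 = (25 + 6)*49 = 31*49 = 1519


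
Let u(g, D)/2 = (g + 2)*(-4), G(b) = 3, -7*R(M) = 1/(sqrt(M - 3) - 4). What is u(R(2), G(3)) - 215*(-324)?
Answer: 8287604/119 - 8*I/119 ≈ 69644.0 - 0.067227*I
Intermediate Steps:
R(M) = -1/(7*(-4 + sqrt(-3 + M))) (R(M) = -1/(7*(sqrt(M - 3) - 4)) = -1/(7*(sqrt(-3 + M) - 4)) = -1/(7*(-4 + sqrt(-3 + M))))
u(g, D) = -16 - 8*g (u(g, D) = 2*((g + 2)*(-4)) = 2*((2 + g)*(-4)) = 2*(-8 - 4*g) = -16 - 8*g)
u(R(2), G(3)) - 215*(-324) = (-16 - (-8)/(-28 + 7*sqrt(-3 + 2))) - 215*(-324) = (-16 - (-8)/(-28 + 7*sqrt(-1))) + 69660 = (-16 - (-8)/(-28 + 7*I)) + 69660 = (-16 - (-8)*(-28 - 7*I)/833) + 69660 = (-16 + 8*(-28 - 7*I)/833) + 69660 = 69644 + 8*(-28 - 7*I)/833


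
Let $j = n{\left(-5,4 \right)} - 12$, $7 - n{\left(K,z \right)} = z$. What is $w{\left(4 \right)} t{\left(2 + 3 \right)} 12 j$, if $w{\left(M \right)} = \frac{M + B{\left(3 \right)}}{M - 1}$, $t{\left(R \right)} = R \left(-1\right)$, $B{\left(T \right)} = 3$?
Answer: $1260$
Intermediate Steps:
$n{\left(K,z \right)} = 7 - z$
$t{\left(R \right)} = - R$
$w{\left(M \right)} = \frac{3 + M}{-1 + M}$ ($w{\left(M \right)} = \frac{M + 3}{M - 1} = \frac{3 + M}{-1 + M}$)
$j = -9$ ($j = \left(7 - 4\right) - 12 = 3 - 12 = -9$)
$w{\left(4 \right)} t{\left(2 + 3 \right)} 12 j = \frac{3 + 4}{-1 + 4} - (2 + 3) 12 \left(-9\right) = \frac{1}{3} \cdot 7 \left(-1\right) 5 \cdot 12 \left(-9\right) = \frac{1}{3} \cdot 7 \left(-5\right) 12 \left(-9\right) = \frac{7 \left(\left(-60\right) \left(-9\right)\right)}{3} = \frac{7}{3} \cdot 540 = 1260$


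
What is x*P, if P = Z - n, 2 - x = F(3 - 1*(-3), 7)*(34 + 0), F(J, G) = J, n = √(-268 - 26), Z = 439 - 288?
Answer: -30502 + 1414*I*√6 ≈ -30502.0 + 3463.6*I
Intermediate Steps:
Z = 151
n = 7*I*√6 (n = √(-294) = 7*I*√6 ≈ 17.146*I)
x = -202 (x = 2 - (3 - 1*(-3))*(34 + 0) = 2 - (3 + 3)*34 = 2 - 6*34 = 2 - 1*204 = 2 - 204 = -202)
P = 151 - 7*I*√6 ≈ 151.0 - 17.146*I
x*P = -202*(151 - 7*I*√6) = -30502 + 1414*I*√6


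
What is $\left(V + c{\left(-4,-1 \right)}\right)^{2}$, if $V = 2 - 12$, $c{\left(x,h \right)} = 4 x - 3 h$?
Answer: $529$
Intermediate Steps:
$c{\left(x,h \right)} = - 3 h + 4 x$
$V = -10$ ($V = 2 - 12 = -10$)
$\left(V + c{\left(-4,-1 \right)}\right)^{2} = \left(-10 + \left(\left(-3\right) \left(-1\right) + 4 \left(-4\right)\right)\right)^{2} = \left(-10 + \left(3 - 16\right)\right)^{2} = \left(-10 - 13\right)^{2} = \left(-23\right)^{2} = 529$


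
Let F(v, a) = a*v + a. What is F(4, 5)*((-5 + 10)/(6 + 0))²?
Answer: 625/36 ≈ 17.361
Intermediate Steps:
F(v, a) = a + a*v
F(4, 5)*((-5 + 10)/(6 + 0))² = (5*(1 + 4))*((-5 + 10)/(6 + 0))² = (5*5)*(5/6)² = 25*(5*(⅙))² = 25*(⅚)² = 25*(25/36) = 625/36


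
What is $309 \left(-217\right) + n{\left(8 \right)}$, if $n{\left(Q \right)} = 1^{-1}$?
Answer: $-67052$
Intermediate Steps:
$n{\left(Q \right)} = 1$
$309 \left(-217\right) + n{\left(8 \right)} = 309 \left(-217\right) + 1 = -67053 + 1 = -67052$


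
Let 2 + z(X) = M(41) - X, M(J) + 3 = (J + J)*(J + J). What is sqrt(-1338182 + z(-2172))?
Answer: 9*I*sqrt(16411) ≈ 1152.9*I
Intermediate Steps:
M(J) = -3 + 4*J**2 (M(J) = -3 + (J + J)*(J + J) = -3 + (2*J)*(2*J) = -3 + 4*J**2)
z(X) = 6719 - X (z(X) = -2 + ((-3 + 4*41**2) - X) = -2 + ((-3 + 4*1681) - X) = -2 + ((-3 + 6724) - X) = -2 + (6721 - X) = 6719 - X)
sqrt(-1338182 + z(-2172)) = sqrt(-1338182 + (6719 - 1*(-2172))) = sqrt(-1338182 + (6719 + 2172)) = sqrt(-1338182 + 8891) = sqrt(-1329291) = 9*I*sqrt(16411)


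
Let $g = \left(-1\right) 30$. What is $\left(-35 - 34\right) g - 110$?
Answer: $1960$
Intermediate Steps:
$g = -30$
$\left(-35 - 34\right) g - 110 = \left(-35 - 34\right) \left(-30\right) - 110 = \left(-69\right) \left(-30\right) - 110 = 2070 - 110 = 1960$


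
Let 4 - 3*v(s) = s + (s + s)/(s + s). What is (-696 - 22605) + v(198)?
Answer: -23366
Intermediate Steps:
v(s) = 1 - s/3 (v(s) = 4/3 - (s + (s + s)/(s + s))/3 = 4/3 - (s + (2*s)/((2*s)))/3 = 4/3 - (s + (2*s)*(1/(2*s)))/3 = 4/3 - (s + 1)/3 = 4/3 - (1 + s)/3 = 4/3 + (-⅓ - s/3) = 1 - s/3)
(-696 - 22605) + v(198) = (-696 - 22605) + (1 - ⅓*198) = -23301 + (1 - 66) = -23301 - 65 = -23366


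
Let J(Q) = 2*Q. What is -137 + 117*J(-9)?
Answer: -2243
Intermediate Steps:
-137 + 117*J(-9) = -137 + 117*(2*(-9)) = -137 + 117*(-18) = -137 - 2106 = -2243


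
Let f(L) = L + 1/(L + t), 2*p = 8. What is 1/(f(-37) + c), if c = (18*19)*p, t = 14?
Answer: 23/30612 ≈ 0.00075134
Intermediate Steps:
p = 4 (p = (1/2)*8 = 4)
f(L) = L + 1/(14 + L) (f(L) = L + 1/(L + 14) = L + 1/(14 + L))
c = 1368 (c = (18*19)*4 = 342*4 = 1368)
1/(f(-37) + c) = 1/((1 + (-37)**2 + 14*(-37))/(14 - 37) + 1368) = 1/((1 + 1369 - 518)/(-23) + 1368) = 1/(-1/23*852 + 1368) = 1/(-852/23 + 1368) = 1/(30612/23) = 23/30612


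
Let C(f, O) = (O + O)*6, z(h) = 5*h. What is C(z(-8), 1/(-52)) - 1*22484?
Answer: -292295/13 ≈ -22484.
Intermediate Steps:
C(f, O) = 12*O (C(f, O) = (2*O)*6 = 12*O)
C(z(-8), 1/(-52)) - 1*22484 = 12/(-52) - 1*22484 = 12*(-1/52) - 22484 = -3/13 - 22484 = -292295/13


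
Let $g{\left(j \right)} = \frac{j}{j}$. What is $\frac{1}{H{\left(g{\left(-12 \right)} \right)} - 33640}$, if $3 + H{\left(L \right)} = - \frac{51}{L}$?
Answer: $- \frac{1}{33694} \approx -2.9679 \cdot 10^{-5}$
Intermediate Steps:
$g{\left(j \right)} = 1$
$H{\left(L \right)} = -3 - \frac{51}{L}$
$\frac{1}{H{\left(g{\left(-12 \right)} \right)} - 33640} = \frac{1}{\left(-3 - \frac{51}{1}\right) - 33640} = \frac{1}{\left(-3 - 51\right) - 33640} = \frac{1}{-54 - 33640} = \frac{1}{-33694} = - \frac{1}{33694}$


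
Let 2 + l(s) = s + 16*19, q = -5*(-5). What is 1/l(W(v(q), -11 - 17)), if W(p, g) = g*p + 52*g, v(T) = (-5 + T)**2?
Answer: -1/12354 ≈ -8.0945e-5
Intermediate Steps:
q = 25
W(p, g) = 52*g + g*p
l(s) = 302 + s (l(s) = -2 + (s + 16*19) = -2 + (s + 304) = -2 + (304 + s) = 302 + s)
1/l(W(v(q), -11 - 17)) = 1/(302 + (-11 - 17)*(52 + (-5 + 25)**2)) = 1/(302 - 28*(52 + 20**2)) = 1/(302 - 28*(52 + 400)) = 1/(302 - 28*452) = 1/(302 - 12656) = 1/(-12354) = -1/12354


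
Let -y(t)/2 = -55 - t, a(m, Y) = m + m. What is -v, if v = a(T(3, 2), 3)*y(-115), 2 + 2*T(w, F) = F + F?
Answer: 240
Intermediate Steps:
T(w, F) = -1 + F (T(w, F) = -1 + (F + F)/2 = -1 + (2*F)/2 = -1 + F)
a(m, Y) = 2*m
y(t) = 110 + 2*t (y(t) = -2*(-55 - t) = 110 + 2*t)
v = -240 (v = (2*(-1 + 2))*(110 + 2*(-115)) = (2*1)*(110 - 230) = 2*(-120) = -240)
-v = -1*(-240) = 240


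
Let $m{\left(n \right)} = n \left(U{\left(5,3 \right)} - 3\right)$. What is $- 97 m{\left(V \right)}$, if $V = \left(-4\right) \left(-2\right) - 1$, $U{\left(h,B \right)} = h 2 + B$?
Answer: $-6790$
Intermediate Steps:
$U{\left(h,B \right)} = B + 2 h$ ($U{\left(h,B \right)} = 2 h + B = B + 2 h$)
$V = 7$ ($V = 8 - 1 = 7$)
$m{\left(n \right)} = 10 n$ ($m{\left(n \right)} = n \left(\left(3 + 2 \cdot 5\right) - 3\right) = n \left(\left(3 + 10\right) - 3\right) = n \left(13 - 3\right) = n 10 = 10 n$)
$- 97 m{\left(V \right)} = - 97 \cdot 10 \cdot 7 = \left(-97\right) 70 = -6790$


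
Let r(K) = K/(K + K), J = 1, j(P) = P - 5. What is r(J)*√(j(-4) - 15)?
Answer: I*√6 ≈ 2.4495*I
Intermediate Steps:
j(P) = -5 + P
r(K) = ½ (r(K) = K/((2*K)) = K*(1/(2*K)) = ½)
r(J)*√(j(-4) - 15) = √((-5 - 4) - 15)/2 = √(-9 - 15)/2 = √(-24)/2 = (2*I*√6)/2 = I*√6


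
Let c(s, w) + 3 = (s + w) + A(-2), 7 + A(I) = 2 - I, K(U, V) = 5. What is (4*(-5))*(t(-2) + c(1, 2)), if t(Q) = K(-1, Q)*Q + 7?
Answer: 120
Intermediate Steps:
A(I) = -5 - I (A(I) = -7 + (2 - I) = -5 - I)
t(Q) = 7 + 5*Q (t(Q) = 5*Q + 7 = 7 + 5*Q)
c(s, w) = -6 + s + w (c(s, w) = -3 + ((s + w) + (-5 - 1*(-2))) = -3 + ((s + w) + (-5 + 2)) = -3 + ((s + w) - 3) = -3 + (-3 + s + w) = -6 + s + w)
(4*(-5))*(t(-2) + c(1, 2)) = (4*(-5))*((7 + 5*(-2)) + (-6 + 1 + 2)) = -20*((7 - 10) - 3) = -20*(-3 - 3) = -20*(-6) = 120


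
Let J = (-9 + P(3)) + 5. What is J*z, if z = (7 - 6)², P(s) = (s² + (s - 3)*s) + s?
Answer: 8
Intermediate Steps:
P(s) = s + s² + s*(-3 + s) (P(s) = (s² + (-3 + s)*s) + s = (s² + s*(-3 + s)) + s = s + s² + s*(-3 + s))
z = 1 (z = 1² = 1)
J = 8 (J = (-9 + 2*3*(-1 + 3)) + 5 = (-9 + 2*3*2) + 5 = (-9 + 12) + 5 = 3 + 5 = 8)
J*z = 8*1 = 8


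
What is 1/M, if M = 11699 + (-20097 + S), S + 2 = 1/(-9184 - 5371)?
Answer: -14555/122262001 ≈ -0.00011905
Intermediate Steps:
S = -29111/14555 (S = -2 + 1/(-9184 - 5371) = -2 + 1/(-14555) = -2 - 1/14555 = -29111/14555 ≈ -2.0001)
M = -122262001/14555 (M = 11699 + (-20097 - 29111/14555) = 11699 - 292540946/14555 = -122262001/14555 ≈ -8400.0)
1/M = 1/(-122262001/14555) = -14555/122262001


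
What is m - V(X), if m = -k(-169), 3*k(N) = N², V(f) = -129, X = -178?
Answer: -28174/3 ≈ -9391.3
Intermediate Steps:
k(N) = N²/3
m = -28561/3 (m = -(-169)²/3 = -28561/3 ≈ -9520.3)
m - V(X) = -28561/3 - 1*(-129) = -28561/3 + 129 = -28174/3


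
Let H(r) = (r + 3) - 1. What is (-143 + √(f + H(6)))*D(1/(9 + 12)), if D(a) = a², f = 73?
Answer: -134/441 ≈ -0.30385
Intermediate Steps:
H(r) = 2 + r (H(r) = (3 + r) - 1 = 2 + r)
(-143 + √(f + H(6)))*D(1/(9 + 12)) = (-143 + √(73 + (2 + 6)))*(1/(9 + 12))² = (-143 + √(73 + 8))*(1/21)² = (-143 + √81)*(1/21)² = (-143 + 9)*(1/441) = -134*1/441 = -134/441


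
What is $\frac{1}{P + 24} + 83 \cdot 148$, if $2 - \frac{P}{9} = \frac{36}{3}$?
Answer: $\frac{810743}{66} \approx 12284.0$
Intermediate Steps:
$P = -90$ ($P = 18 - 9 \cdot \frac{36}{3} = 18 - 9 \cdot 36 \cdot \frac{1}{3} = 18 - 108 = -90$)
$\frac{1}{P + 24} + 83 \cdot 148 = \frac{1}{-90 + 24} + 83 \cdot 148 = \frac{1}{-66} + 12284 = - \frac{1}{66} + 12284 = \frac{810743}{66}$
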